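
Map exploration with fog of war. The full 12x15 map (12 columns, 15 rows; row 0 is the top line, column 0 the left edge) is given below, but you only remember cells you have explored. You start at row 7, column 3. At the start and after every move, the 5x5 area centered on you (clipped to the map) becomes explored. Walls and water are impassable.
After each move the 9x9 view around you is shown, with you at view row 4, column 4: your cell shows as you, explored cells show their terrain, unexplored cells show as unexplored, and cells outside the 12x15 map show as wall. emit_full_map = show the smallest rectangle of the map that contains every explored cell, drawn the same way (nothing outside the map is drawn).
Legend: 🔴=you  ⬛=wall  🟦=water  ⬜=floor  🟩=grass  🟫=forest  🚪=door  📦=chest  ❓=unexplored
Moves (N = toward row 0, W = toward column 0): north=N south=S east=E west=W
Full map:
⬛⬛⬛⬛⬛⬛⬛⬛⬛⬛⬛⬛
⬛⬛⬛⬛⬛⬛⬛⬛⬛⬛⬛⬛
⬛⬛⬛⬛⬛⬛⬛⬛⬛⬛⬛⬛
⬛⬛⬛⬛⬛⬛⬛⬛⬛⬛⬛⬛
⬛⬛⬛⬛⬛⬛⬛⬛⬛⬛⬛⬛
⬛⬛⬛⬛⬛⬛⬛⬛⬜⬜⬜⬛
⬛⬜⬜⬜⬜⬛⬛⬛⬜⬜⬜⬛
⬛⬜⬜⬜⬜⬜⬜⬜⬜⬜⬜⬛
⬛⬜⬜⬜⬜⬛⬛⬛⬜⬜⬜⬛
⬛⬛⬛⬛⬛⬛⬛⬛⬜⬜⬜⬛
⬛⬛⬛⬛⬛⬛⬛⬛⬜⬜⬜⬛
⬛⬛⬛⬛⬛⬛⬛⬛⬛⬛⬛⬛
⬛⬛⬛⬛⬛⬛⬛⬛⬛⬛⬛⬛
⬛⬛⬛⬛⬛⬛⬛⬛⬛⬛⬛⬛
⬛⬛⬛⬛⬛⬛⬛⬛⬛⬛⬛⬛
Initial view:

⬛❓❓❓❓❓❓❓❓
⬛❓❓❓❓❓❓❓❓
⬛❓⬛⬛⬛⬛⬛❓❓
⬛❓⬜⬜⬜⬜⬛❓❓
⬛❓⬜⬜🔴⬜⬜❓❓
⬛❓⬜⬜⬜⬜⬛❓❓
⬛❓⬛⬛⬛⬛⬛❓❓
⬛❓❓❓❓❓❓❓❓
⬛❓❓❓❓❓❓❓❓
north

⬛❓❓❓❓❓❓❓❓
⬛❓❓❓❓❓❓❓❓
⬛❓⬛⬛⬛⬛⬛❓❓
⬛❓⬛⬛⬛⬛⬛❓❓
⬛❓⬜⬜🔴⬜⬛❓❓
⬛❓⬜⬜⬜⬜⬜❓❓
⬛❓⬜⬜⬜⬜⬛❓❓
⬛❓⬛⬛⬛⬛⬛❓❓
⬛❓❓❓❓❓❓❓❓

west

⬛⬛❓❓❓❓❓❓❓
⬛⬛❓❓❓❓❓❓❓
⬛⬛⬛⬛⬛⬛⬛⬛❓
⬛⬛⬛⬛⬛⬛⬛⬛❓
⬛⬛⬛⬜🔴⬜⬜⬛❓
⬛⬛⬛⬜⬜⬜⬜⬜❓
⬛⬛⬛⬜⬜⬜⬜⬛❓
⬛⬛❓⬛⬛⬛⬛⬛❓
⬛⬛❓❓❓❓❓❓❓

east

⬛❓❓❓❓❓❓❓❓
⬛❓❓❓❓❓❓❓❓
⬛⬛⬛⬛⬛⬛⬛❓❓
⬛⬛⬛⬛⬛⬛⬛❓❓
⬛⬛⬜⬜🔴⬜⬛❓❓
⬛⬛⬜⬜⬜⬜⬜❓❓
⬛⬛⬜⬜⬜⬜⬛❓❓
⬛❓⬛⬛⬛⬛⬛❓❓
⬛❓❓❓❓❓❓❓❓

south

⬛❓❓❓❓❓❓❓❓
⬛⬛⬛⬛⬛⬛⬛❓❓
⬛⬛⬛⬛⬛⬛⬛❓❓
⬛⬛⬜⬜⬜⬜⬛❓❓
⬛⬛⬜⬜🔴⬜⬜❓❓
⬛⬛⬜⬜⬜⬜⬛❓❓
⬛❓⬛⬛⬛⬛⬛❓❓
⬛❓❓❓❓❓❓❓❓
⬛❓❓❓❓❓❓❓❓

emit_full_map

⬛⬛⬛⬛⬛⬛
⬛⬛⬛⬛⬛⬛
⬛⬜⬜⬜⬜⬛
⬛⬜⬜🔴⬜⬜
⬛⬜⬜⬜⬜⬛
❓⬛⬛⬛⬛⬛

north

⬛❓❓❓❓❓❓❓❓
⬛❓❓❓❓❓❓❓❓
⬛⬛⬛⬛⬛⬛⬛❓❓
⬛⬛⬛⬛⬛⬛⬛❓❓
⬛⬛⬜⬜🔴⬜⬛❓❓
⬛⬛⬜⬜⬜⬜⬜❓❓
⬛⬛⬜⬜⬜⬜⬛❓❓
⬛❓⬛⬛⬛⬛⬛❓❓
⬛❓❓❓❓❓❓❓❓

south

⬛❓❓❓❓❓❓❓❓
⬛⬛⬛⬛⬛⬛⬛❓❓
⬛⬛⬛⬛⬛⬛⬛❓❓
⬛⬛⬜⬜⬜⬜⬛❓❓
⬛⬛⬜⬜🔴⬜⬜❓❓
⬛⬛⬜⬜⬜⬜⬛❓❓
⬛❓⬛⬛⬛⬛⬛❓❓
⬛❓❓❓❓❓❓❓❓
⬛❓❓❓❓❓❓❓❓

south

⬛⬛⬛⬛⬛⬛⬛❓❓
⬛⬛⬛⬛⬛⬛⬛❓❓
⬛⬛⬜⬜⬜⬜⬛❓❓
⬛⬛⬜⬜⬜⬜⬜❓❓
⬛⬛⬜⬜🔴⬜⬛❓❓
⬛❓⬛⬛⬛⬛⬛❓❓
⬛❓⬛⬛⬛⬛⬛❓❓
⬛❓❓❓❓❓❓❓❓
⬛❓❓❓❓❓❓❓❓

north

⬛❓❓❓❓❓❓❓❓
⬛⬛⬛⬛⬛⬛⬛❓❓
⬛⬛⬛⬛⬛⬛⬛❓❓
⬛⬛⬜⬜⬜⬜⬛❓❓
⬛⬛⬜⬜🔴⬜⬜❓❓
⬛⬛⬜⬜⬜⬜⬛❓❓
⬛❓⬛⬛⬛⬛⬛❓❓
⬛❓⬛⬛⬛⬛⬛❓❓
⬛❓❓❓❓❓❓❓❓

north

⬛❓❓❓❓❓❓❓❓
⬛❓❓❓❓❓❓❓❓
⬛⬛⬛⬛⬛⬛⬛❓❓
⬛⬛⬛⬛⬛⬛⬛❓❓
⬛⬛⬜⬜🔴⬜⬛❓❓
⬛⬛⬜⬜⬜⬜⬜❓❓
⬛⬛⬜⬜⬜⬜⬛❓❓
⬛❓⬛⬛⬛⬛⬛❓❓
⬛❓⬛⬛⬛⬛⬛❓❓

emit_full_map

⬛⬛⬛⬛⬛⬛
⬛⬛⬛⬛⬛⬛
⬛⬜⬜🔴⬜⬛
⬛⬜⬜⬜⬜⬜
⬛⬜⬜⬜⬜⬛
❓⬛⬛⬛⬛⬛
❓⬛⬛⬛⬛⬛

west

⬛⬛❓❓❓❓❓❓❓
⬛⬛❓❓❓❓❓❓❓
⬛⬛⬛⬛⬛⬛⬛⬛❓
⬛⬛⬛⬛⬛⬛⬛⬛❓
⬛⬛⬛⬜🔴⬜⬜⬛❓
⬛⬛⬛⬜⬜⬜⬜⬜❓
⬛⬛⬛⬜⬜⬜⬜⬛❓
⬛⬛❓⬛⬛⬛⬛⬛❓
⬛⬛❓⬛⬛⬛⬛⬛❓

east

⬛❓❓❓❓❓❓❓❓
⬛❓❓❓❓❓❓❓❓
⬛⬛⬛⬛⬛⬛⬛❓❓
⬛⬛⬛⬛⬛⬛⬛❓❓
⬛⬛⬜⬜🔴⬜⬛❓❓
⬛⬛⬜⬜⬜⬜⬜❓❓
⬛⬛⬜⬜⬜⬜⬛❓❓
⬛❓⬛⬛⬛⬛⬛❓❓
⬛❓⬛⬛⬛⬛⬛❓❓

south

⬛❓❓❓❓❓❓❓❓
⬛⬛⬛⬛⬛⬛⬛❓❓
⬛⬛⬛⬛⬛⬛⬛❓❓
⬛⬛⬜⬜⬜⬜⬛❓❓
⬛⬛⬜⬜🔴⬜⬜❓❓
⬛⬛⬜⬜⬜⬜⬛❓❓
⬛❓⬛⬛⬛⬛⬛❓❓
⬛❓⬛⬛⬛⬛⬛❓❓
⬛❓❓❓❓❓❓❓❓

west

⬛⬛❓❓❓❓❓❓❓
⬛⬛⬛⬛⬛⬛⬛⬛❓
⬛⬛⬛⬛⬛⬛⬛⬛❓
⬛⬛⬛⬜⬜⬜⬜⬛❓
⬛⬛⬛⬜🔴⬜⬜⬜❓
⬛⬛⬛⬜⬜⬜⬜⬛❓
⬛⬛⬛⬛⬛⬛⬛⬛❓
⬛⬛❓⬛⬛⬛⬛⬛❓
⬛⬛❓❓❓❓❓❓❓

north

⬛⬛❓❓❓❓❓❓❓
⬛⬛❓❓❓❓❓❓❓
⬛⬛⬛⬛⬛⬛⬛⬛❓
⬛⬛⬛⬛⬛⬛⬛⬛❓
⬛⬛⬛⬜🔴⬜⬜⬛❓
⬛⬛⬛⬜⬜⬜⬜⬜❓
⬛⬛⬛⬜⬜⬜⬜⬛❓
⬛⬛⬛⬛⬛⬛⬛⬛❓
⬛⬛❓⬛⬛⬛⬛⬛❓

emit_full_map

⬛⬛⬛⬛⬛⬛
⬛⬛⬛⬛⬛⬛
⬛⬜🔴⬜⬜⬛
⬛⬜⬜⬜⬜⬜
⬛⬜⬜⬜⬜⬛
⬛⬛⬛⬛⬛⬛
❓⬛⬛⬛⬛⬛


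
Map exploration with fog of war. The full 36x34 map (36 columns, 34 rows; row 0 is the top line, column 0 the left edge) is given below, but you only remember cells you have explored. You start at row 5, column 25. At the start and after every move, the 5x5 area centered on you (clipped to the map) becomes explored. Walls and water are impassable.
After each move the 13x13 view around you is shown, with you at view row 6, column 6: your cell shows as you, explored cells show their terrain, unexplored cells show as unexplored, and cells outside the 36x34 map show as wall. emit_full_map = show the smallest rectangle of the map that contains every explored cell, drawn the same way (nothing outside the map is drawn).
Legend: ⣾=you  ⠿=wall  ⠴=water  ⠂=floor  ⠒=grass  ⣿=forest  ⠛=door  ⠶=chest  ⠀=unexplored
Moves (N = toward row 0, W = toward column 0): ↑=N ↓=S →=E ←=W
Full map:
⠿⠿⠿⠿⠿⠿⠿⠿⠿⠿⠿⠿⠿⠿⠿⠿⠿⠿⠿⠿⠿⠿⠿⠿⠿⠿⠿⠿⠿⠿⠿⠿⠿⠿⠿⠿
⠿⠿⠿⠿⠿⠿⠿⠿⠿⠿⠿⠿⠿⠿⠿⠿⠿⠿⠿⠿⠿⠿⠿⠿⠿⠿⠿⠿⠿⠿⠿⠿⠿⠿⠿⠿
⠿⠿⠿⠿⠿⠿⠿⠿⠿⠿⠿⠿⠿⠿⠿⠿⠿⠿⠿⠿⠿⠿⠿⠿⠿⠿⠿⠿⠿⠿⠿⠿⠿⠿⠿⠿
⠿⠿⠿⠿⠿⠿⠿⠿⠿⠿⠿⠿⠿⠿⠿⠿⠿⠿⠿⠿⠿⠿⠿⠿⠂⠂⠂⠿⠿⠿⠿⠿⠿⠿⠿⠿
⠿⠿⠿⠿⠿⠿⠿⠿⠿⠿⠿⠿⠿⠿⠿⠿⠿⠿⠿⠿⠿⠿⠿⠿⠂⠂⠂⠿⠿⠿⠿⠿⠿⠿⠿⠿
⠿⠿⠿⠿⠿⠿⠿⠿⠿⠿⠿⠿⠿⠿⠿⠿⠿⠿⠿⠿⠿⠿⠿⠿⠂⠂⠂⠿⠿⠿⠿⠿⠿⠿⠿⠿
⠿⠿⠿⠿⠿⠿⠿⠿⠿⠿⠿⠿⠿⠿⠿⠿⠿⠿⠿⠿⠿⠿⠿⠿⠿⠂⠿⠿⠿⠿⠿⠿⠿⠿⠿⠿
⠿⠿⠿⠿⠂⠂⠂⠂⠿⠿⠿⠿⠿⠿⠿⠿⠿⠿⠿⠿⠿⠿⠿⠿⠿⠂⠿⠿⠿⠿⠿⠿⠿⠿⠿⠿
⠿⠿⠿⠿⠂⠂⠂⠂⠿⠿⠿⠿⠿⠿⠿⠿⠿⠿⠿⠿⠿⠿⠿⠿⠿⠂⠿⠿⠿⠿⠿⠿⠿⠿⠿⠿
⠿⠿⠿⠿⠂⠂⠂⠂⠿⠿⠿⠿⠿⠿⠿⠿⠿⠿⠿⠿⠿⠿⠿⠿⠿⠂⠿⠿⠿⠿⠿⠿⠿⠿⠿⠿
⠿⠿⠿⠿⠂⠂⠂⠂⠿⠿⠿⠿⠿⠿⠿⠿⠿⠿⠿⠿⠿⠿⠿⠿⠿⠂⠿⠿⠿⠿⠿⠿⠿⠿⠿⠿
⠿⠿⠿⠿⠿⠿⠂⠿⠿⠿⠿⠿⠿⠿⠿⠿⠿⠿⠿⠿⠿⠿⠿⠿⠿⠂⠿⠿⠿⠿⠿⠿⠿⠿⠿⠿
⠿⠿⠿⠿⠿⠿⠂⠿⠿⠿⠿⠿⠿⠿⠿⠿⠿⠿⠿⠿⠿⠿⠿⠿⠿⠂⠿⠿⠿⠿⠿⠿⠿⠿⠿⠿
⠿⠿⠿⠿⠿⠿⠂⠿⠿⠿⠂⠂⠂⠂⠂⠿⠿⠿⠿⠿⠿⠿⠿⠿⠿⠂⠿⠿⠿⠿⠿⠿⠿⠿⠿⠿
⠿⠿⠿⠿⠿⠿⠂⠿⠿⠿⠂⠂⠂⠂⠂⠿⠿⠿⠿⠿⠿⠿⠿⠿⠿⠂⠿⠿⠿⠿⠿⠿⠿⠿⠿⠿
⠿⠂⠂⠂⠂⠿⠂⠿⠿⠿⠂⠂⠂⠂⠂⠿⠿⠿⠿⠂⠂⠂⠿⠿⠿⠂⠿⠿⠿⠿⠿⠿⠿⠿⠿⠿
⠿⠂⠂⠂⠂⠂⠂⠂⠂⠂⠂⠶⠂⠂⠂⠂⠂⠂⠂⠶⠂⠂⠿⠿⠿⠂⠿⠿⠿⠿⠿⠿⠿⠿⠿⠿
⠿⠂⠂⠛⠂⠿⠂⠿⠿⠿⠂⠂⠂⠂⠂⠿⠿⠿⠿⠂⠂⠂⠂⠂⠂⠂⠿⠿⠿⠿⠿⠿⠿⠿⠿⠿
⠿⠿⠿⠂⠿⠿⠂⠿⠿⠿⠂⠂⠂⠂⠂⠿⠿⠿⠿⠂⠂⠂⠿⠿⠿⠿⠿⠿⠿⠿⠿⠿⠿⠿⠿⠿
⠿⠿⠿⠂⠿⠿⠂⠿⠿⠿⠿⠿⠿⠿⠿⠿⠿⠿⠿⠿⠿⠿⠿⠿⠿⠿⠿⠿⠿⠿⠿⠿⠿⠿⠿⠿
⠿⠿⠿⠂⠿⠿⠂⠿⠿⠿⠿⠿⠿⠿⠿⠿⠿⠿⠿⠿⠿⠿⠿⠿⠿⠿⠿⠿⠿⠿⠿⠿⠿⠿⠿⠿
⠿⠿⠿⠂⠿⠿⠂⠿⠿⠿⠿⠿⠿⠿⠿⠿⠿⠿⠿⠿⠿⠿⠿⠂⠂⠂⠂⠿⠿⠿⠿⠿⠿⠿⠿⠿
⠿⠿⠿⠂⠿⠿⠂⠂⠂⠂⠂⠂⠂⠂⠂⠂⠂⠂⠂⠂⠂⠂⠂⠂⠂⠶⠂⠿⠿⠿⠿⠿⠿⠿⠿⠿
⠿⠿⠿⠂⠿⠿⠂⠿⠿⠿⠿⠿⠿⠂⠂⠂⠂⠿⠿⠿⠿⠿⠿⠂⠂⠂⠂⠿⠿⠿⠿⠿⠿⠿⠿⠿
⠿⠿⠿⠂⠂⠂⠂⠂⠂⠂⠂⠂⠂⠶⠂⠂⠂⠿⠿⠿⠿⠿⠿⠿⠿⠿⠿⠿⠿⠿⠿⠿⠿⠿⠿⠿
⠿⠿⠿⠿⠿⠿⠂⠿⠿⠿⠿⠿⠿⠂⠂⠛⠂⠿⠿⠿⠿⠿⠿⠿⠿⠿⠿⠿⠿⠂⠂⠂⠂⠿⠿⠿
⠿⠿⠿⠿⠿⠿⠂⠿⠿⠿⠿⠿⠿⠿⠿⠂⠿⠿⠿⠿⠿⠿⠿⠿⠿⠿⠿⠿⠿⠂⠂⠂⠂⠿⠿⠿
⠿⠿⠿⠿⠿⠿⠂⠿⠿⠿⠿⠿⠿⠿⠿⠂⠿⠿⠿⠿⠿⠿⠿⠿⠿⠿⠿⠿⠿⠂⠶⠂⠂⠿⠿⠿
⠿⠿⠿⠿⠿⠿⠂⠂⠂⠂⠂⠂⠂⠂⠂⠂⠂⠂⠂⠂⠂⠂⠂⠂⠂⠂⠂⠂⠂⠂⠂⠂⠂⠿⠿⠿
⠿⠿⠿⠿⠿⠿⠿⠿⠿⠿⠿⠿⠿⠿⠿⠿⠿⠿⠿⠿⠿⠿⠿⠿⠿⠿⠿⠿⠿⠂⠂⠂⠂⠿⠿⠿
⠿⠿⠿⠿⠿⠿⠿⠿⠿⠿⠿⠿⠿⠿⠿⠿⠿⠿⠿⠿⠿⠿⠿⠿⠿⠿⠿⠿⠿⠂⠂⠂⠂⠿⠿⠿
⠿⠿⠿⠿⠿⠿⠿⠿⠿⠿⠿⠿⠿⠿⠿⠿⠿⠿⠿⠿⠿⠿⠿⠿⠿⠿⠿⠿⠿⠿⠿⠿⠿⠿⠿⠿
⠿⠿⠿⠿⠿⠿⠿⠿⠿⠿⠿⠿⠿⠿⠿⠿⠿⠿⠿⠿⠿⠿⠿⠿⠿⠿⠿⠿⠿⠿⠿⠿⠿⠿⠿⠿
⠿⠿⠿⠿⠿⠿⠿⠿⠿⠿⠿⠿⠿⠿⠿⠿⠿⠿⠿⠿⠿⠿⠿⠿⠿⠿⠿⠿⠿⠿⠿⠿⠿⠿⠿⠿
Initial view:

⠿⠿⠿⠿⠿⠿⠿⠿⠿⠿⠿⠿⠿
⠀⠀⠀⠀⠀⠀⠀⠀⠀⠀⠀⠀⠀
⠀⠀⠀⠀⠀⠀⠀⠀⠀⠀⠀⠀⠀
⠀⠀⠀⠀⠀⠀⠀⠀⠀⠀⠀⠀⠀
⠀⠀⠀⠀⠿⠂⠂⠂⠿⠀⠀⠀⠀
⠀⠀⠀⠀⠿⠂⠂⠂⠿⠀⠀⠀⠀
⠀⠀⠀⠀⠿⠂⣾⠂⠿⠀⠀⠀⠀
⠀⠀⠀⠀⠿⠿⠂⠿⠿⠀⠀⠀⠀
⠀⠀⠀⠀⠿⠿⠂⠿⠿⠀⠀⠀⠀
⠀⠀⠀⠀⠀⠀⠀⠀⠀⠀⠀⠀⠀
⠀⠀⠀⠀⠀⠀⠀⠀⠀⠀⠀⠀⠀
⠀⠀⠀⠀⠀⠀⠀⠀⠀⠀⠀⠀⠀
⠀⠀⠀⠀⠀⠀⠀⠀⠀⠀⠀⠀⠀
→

⠿⠿⠿⠿⠿⠿⠿⠿⠿⠿⠿⠿⠿
⠀⠀⠀⠀⠀⠀⠀⠀⠀⠀⠀⠀⠀
⠀⠀⠀⠀⠀⠀⠀⠀⠀⠀⠀⠀⠀
⠀⠀⠀⠀⠀⠀⠀⠀⠀⠀⠀⠀⠀
⠀⠀⠀⠿⠂⠂⠂⠿⠿⠀⠀⠀⠀
⠀⠀⠀⠿⠂⠂⠂⠿⠿⠀⠀⠀⠀
⠀⠀⠀⠿⠂⠂⣾⠿⠿⠀⠀⠀⠀
⠀⠀⠀⠿⠿⠂⠿⠿⠿⠀⠀⠀⠀
⠀⠀⠀⠿⠿⠂⠿⠿⠿⠀⠀⠀⠀
⠀⠀⠀⠀⠀⠀⠀⠀⠀⠀⠀⠀⠀
⠀⠀⠀⠀⠀⠀⠀⠀⠀⠀⠀⠀⠀
⠀⠀⠀⠀⠀⠀⠀⠀⠀⠀⠀⠀⠀
⠀⠀⠀⠀⠀⠀⠀⠀⠀⠀⠀⠀⠀

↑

⠿⠿⠿⠿⠿⠿⠿⠿⠿⠿⠿⠿⠿
⠿⠿⠿⠿⠿⠿⠿⠿⠿⠿⠿⠿⠿
⠀⠀⠀⠀⠀⠀⠀⠀⠀⠀⠀⠀⠀
⠀⠀⠀⠀⠀⠀⠀⠀⠀⠀⠀⠀⠀
⠀⠀⠀⠀⠿⠿⠿⠿⠿⠀⠀⠀⠀
⠀⠀⠀⠿⠂⠂⠂⠿⠿⠀⠀⠀⠀
⠀⠀⠀⠿⠂⠂⣾⠿⠿⠀⠀⠀⠀
⠀⠀⠀⠿⠂⠂⠂⠿⠿⠀⠀⠀⠀
⠀⠀⠀⠿⠿⠂⠿⠿⠿⠀⠀⠀⠀
⠀⠀⠀⠿⠿⠂⠿⠿⠿⠀⠀⠀⠀
⠀⠀⠀⠀⠀⠀⠀⠀⠀⠀⠀⠀⠀
⠀⠀⠀⠀⠀⠀⠀⠀⠀⠀⠀⠀⠀
⠀⠀⠀⠀⠀⠀⠀⠀⠀⠀⠀⠀⠀

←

⠿⠿⠿⠿⠿⠿⠿⠿⠿⠿⠿⠿⠿
⠿⠿⠿⠿⠿⠿⠿⠿⠿⠿⠿⠿⠿
⠀⠀⠀⠀⠀⠀⠀⠀⠀⠀⠀⠀⠀
⠀⠀⠀⠀⠀⠀⠀⠀⠀⠀⠀⠀⠀
⠀⠀⠀⠀⠿⠿⠿⠿⠿⠿⠀⠀⠀
⠀⠀⠀⠀⠿⠂⠂⠂⠿⠿⠀⠀⠀
⠀⠀⠀⠀⠿⠂⣾⠂⠿⠿⠀⠀⠀
⠀⠀⠀⠀⠿⠂⠂⠂⠿⠿⠀⠀⠀
⠀⠀⠀⠀⠿⠿⠂⠿⠿⠿⠀⠀⠀
⠀⠀⠀⠀⠿⠿⠂⠿⠿⠿⠀⠀⠀
⠀⠀⠀⠀⠀⠀⠀⠀⠀⠀⠀⠀⠀
⠀⠀⠀⠀⠀⠀⠀⠀⠀⠀⠀⠀⠀
⠀⠀⠀⠀⠀⠀⠀⠀⠀⠀⠀⠀⠀

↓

⠿⠿⠿⠿⠿⠿⠿⠿⠿⠿⠿⠿⠿
⠀⠀⠀⠀⠀⠀⠀⠀⠀⠀⠀⠀⠀
⠀⠀⠀⠀⠀⠀⠀⠀⠀⠀⠀⠀⠀
⠀⠀⠀⠀⠿⠿⠿⠿⠿⠿⠀⠀⠀
⠀⠀⠀⠀⠿⠂⠂⠂⠿⠿⠀⠀⠀
⠀⠀⠀⠀⠿⠂⠂⠂⠿⠿⠀⠀⠀
⠀⠀⠀⠀⠿⠂⣾⠂⠿⠿⠀⠀⠀
⠀⠀⠀⠀⠿⠿⠂⠿⠿⠿⠀⠀⠀
⠀⠀⠀⠀⠿⠿⠂⠿⠿⠿⠀⠀⠀
⠀⠀⠀⠀⠀⠀⠀⠀⠀⠀⠀⠀⠀
⠀⠀⠀⠀⠀⠀⠀⠀⠀⠀⠀⠀⠀
⠀⠀⠀⠀⠀⠀⠀⠀⠀⠀⠀⠀⠀
⠀⠀⠀⠀⠀⠀⠀⠀⠀⠀⠀⠀⠀

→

⠿⠿⠿⠿⠿⠿⠿⠿⠿⠿⠿⠿⠿
⠀⠀⠀⠀⠀⠀⠀⠀⠀⠀⠀⠀⠀
⠀⠀⠀⠀⠀⠀⠀⠀⠀⠀⠀⠀⠀
⠀⠀⠀⠿⠿⠿⠿⠿⠿⠀⠀⠀⠀
⠀⠀⠀⠿⠂⠂⠂⠿⠿⠀⠀⠀⠀
⠀⠀⠀⠿⠂⠂⠂⠿⠿⠀⠀⠀⠀
⠀⠀⠀⠿⠂⠂⣾⠿⠿⠀⠀⠀⠀
⠀⠀⠀⠿⠿⠂⠿⠿⠿⠀⠀⠀⠀
⠀⠀⠀⠿⠿⠂⠿⠿⠿⠀⠀⠀⠀
⠀⠀⠀⠀⠀⠀⠀⠀⠀⠀⠀⠀⠀
⠀⠀⠀⠀⠀⠀⠀⠀⠀⠀⠀⠀⠀
⠀⠀⠀⠀⠀⠀⠀⠀⠀⠀⠀⠀⠀
⠀⠀⠀⠀⠀⠀⠀⠀⠀⠀⠀⠀⠀

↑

⠿⠿⠿⠿⠿⠿⠿⠿⠿⠿⠿⠿⠿
⠿⠿⠿⠿⠿⠿⠿⠿⠿⠿⠿⠿⠿
⠀⠀⠀⠀⠀⠀⠀⠀⠀⠀⠀⠀⠀
⠀⠀⠀⠀⠀⠀⠀⠀⠀⠀⠀⠀⠀
⠀⠀⠀⠿⠿⠿⠿⠿⠿⠀⠀⠀⠀
⠀⠀⠀⠿⠂⠂⠂⠿⠿⠀⠀⠀⠀
⠀⠀⠀⠿⠂⠂⣾⠿⠿⠀⠀⠀⠀
⠀⠀⠀⠿⠂⠂⠂⠿⠿⠀⠀⠀⠀
⠀⠀⠀⠿⠿⠂⠿⠿⠿⠀⠀⠀⠀
⠀⠀⠀⠿⠿⠂⠿⠿⠿⠀⠀⠀⠀
⠀⠀⠀⠀⠀⠀⠀⠀⠀⠀⠀⠀⠀
⠀⠀⠀⠀⠀⠀⠀⠀⠀⠀⠀⠀⠀
⠀⠀⠀⠀⠀⠀⠀⠀⠀⠀⠀⠀⠀

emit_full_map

⠿⠿⠿⠿⠿⠿
⠿⠂⠂⠂⠿⠿
⠿⠂⠂⣾⠿⠿
⠿⠂⠂⠂⠿⠿
⠿⠿⠂⠿⠿⠿
⠿⠿⠂⠿⠿⠿

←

⠿⠿⠿⠿⠿⠿⠿⠿⠿⠿⠿⠿⠿
⠿⠿⠿⠿⠿⠿⠿⠿⠿⠿⠿⠿⠿
⠀⠀⠀⠀⠀⠀⠀⠀⠀⠀⠀⠀⠀
⠀⠀⠀⠀⠀⠀⠀⠀⠀⠀⠀⠀⠀
⠀⠀⠀⠀⠿⠿⠿⠿⠿⠿⠀⠀⠀
⠀⠀⠀⠀⠿⠂⠂⠂⠿⠿⠀⠀⠀
⠀⠀⠀⠀⠿⠂⣾⠂⠿⠿⠀⠀⠀
⠀⠀⠀⠀⠿⠂⠂⠂⠿⠿⠀⠀⠀
⠀⠀⠀⠀⠿⠿⠂⠿⠿⠿⠀⠀⠀
⠀⠀⠀⠀⠿⠿⠂⠿⠿⠿⠀⠀⠀
⠀⠀⠀⠀⠀⠀⠀⠀⠀⠀⠀⠀⠀
⠀⠀⠀⠀⠀⠀⠀⠀⠀⠀⠀⠀⠀
⠀⠀⠀⠀⠀⠀⠀⠀⠀⠀⠀⠀⠀

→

⠿⠿⠿⠿⠿⠿⠿⠿⠿⠿⠿⠿⠿
⠿⠿⠿⠿⠿⠿⠿⠿⠿⠿⠿⠿⠿
⠀⠀⠀⠀⠀⠀⠀⠀⠀⠀⠀⠀⠀
⠀⠀⠀⠀⠀⠀⠀⠀⠀⠀⠀⠀⠀
⠀⠀⠀⠿⠿⠿⠿⠿⠿⠀⠀⠀⠀
⠀⠀⠀⠿⠂⠂⠂⠿⠿⠀⠀⠀⠀
⠀⠀⠀⠿⠂⠂⣾⠿⠿⠀⠀⠀⠀
⠀⠀⠀⠿⠂⠂⠂⠿⠿⠀⠀⠀⠀
⠀⠀⠀⠿⠿⠂⠿⠿⠿⠀⠀⠀⠀
⠀⠀⠀⠿⠿⠂⠿⠿⠿⠀⠀⠀⠀
⠀⠀⠀⠀⠀⠀⠀⠀⠀⠀⠀⠀⠀
⠀⠀⠀⠀⠀⠀⠀⠀⠀⠀⠀⠀⠀
⠀⠀⠀⠀⠀⠀⠀⠀⠀⠀⠀⠀⠀


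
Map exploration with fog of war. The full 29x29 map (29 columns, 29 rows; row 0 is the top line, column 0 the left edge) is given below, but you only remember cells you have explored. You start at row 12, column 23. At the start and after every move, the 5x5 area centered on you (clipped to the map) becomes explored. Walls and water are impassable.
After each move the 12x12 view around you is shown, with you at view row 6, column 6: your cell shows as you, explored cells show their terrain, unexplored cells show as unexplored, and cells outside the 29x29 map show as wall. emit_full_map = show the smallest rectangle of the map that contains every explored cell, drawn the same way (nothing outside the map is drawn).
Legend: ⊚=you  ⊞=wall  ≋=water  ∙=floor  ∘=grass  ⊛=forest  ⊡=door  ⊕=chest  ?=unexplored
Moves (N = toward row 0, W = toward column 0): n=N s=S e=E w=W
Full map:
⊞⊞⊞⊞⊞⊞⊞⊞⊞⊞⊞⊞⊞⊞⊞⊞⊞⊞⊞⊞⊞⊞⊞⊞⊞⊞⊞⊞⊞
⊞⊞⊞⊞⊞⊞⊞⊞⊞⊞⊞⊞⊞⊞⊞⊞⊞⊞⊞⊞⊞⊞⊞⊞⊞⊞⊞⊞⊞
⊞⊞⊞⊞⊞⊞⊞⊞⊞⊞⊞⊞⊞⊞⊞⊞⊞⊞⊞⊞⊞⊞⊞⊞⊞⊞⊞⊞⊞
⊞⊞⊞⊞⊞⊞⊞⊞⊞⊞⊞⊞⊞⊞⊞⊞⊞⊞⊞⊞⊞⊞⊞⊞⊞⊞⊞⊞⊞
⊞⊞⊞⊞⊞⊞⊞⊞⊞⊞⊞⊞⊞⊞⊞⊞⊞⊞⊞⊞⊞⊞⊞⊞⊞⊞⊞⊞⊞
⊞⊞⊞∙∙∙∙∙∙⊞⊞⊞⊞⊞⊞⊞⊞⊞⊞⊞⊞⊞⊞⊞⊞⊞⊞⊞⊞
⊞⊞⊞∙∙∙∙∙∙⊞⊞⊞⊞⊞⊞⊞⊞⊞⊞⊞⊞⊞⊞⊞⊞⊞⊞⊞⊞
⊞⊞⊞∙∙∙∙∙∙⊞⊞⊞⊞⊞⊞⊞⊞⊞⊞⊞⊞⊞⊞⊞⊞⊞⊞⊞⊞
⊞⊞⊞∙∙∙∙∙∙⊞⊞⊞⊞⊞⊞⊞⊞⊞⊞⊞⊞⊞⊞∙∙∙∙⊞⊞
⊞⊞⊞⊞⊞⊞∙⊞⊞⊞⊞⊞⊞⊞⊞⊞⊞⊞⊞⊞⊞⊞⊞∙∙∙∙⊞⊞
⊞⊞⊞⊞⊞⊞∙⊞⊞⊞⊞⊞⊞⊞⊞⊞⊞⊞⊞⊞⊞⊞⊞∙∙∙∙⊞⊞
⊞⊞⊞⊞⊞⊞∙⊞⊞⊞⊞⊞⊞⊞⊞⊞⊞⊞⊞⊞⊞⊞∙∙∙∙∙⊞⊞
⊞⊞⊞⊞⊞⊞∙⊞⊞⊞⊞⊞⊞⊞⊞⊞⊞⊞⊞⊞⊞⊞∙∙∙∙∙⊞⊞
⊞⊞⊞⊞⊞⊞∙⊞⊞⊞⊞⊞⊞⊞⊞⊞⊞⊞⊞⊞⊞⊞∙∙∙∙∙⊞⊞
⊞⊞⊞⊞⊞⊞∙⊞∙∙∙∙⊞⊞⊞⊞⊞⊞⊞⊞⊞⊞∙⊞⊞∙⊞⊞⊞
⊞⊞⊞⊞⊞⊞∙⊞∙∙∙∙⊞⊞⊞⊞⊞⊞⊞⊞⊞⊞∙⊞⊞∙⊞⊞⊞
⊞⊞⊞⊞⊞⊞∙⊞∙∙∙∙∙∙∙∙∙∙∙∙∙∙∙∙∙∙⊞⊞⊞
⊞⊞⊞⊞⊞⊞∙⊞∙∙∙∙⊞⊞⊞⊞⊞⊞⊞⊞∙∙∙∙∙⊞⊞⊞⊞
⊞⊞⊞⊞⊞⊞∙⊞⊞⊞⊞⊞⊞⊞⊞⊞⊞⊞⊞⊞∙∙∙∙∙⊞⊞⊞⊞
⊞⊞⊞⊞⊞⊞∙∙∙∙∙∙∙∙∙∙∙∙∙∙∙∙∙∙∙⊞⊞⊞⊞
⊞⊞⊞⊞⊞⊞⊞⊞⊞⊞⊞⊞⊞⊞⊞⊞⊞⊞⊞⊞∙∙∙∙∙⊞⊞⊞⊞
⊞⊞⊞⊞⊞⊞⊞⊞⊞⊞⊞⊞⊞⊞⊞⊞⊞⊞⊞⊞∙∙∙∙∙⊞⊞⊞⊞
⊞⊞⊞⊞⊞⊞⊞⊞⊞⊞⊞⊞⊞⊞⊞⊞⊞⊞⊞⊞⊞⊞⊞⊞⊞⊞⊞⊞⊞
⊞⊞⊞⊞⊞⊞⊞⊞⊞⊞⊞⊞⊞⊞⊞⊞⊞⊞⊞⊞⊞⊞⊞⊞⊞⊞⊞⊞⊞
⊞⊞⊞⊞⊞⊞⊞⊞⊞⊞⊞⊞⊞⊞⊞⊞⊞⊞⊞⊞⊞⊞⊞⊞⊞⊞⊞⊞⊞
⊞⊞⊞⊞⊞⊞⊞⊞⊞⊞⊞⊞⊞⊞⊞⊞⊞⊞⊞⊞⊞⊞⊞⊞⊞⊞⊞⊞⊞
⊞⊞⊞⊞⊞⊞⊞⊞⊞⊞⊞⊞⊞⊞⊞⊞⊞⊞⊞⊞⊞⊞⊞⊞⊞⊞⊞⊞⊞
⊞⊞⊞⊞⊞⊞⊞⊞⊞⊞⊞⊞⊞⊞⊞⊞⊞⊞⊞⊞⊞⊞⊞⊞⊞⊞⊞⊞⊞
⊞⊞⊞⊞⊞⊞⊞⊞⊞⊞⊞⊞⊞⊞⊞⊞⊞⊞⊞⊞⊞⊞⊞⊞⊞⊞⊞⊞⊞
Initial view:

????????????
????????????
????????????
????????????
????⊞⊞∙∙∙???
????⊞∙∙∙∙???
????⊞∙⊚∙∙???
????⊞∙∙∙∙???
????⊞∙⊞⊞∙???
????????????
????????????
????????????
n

????????????
????????????
????????????
????????????
????⊞⊞∙∙∙???
????⊞⊞∙∙∙???
????⊞∙⊚∙∙???
????⊞∙∙∙∙???
????⊞∙∙∙∙???
????⊞∙⊞⊞∙???
????????????
????????????

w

????????????
????????????
????????????
????????????
????⊞⊞⊞∙∙∙??
????⊞⊞⊞∙∙∙??
????⊞⊞⊚∙∙∙??
????⊞⊞∙∙∙∙??
????⊞⊞∙∙∙∙??
?????⊞∙⊞⊞∙??
????????????
????????????

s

????????????
????????????
????????????
????⊞⊞⊞∙∙∙??
????⊞⊞⊞∙∙∙??
????⊞⊞∙∙∙∙??
????⊞⊞⊚∙∙∙??
????⊞⊞∙∙∙∙??
????⊞⊞∙⊞⊞∙??
????????????
????????????
????????????

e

????????????
????????????
????????????
???⊞⊞⊞∙∙∙???
???⊞⊞⊞∙∙∙???
???⊞⊞∙∙∙∙???
???⊞⊞∙⊚∙∙???
???⊞⊞∙∙∙∙???
???⊞⊞∙⊞⊞∙???
????????????
????????????
????????????

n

????????????
????????????
????????????
????????????
???⊞⊞⊞∙∙∙???
???⊞⊞⊞∙∙∙???
???⊞⊞∙⊚∙∙???
???⊞⊞∙∙∙∙???
???⊞⊞∙∙∙∙???
???⊞⊞∙⊞⊞∙???
????????????
????????????

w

????????????
????????????
????????????
????????????
????⊞⊞⊞∙∙∙??
????⊞⊞⊞∙∙∙??
????⊞⊞⊚∙∙∙??
????⊞⊞∙∙∙∙??
????⊞⊞∙∙∙∙??
????⊞⊞∙⊞⊞∙??
????????????
????????????

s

????????????
????????????
????????????
????⊞⊞⊞∙∙∙??
????⊞⊞⊞∙∙∙??
????⊞⊞∙∙∙∙??
????⊞⊞⊚∙∙∙??
????⊞⊞∙∙∙∙??
????⊞⊞∙⊞⊞∙??
????????????
????????????
????????????

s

????????????
????????????
????⊞⊞⊞∙∙∙??
????⊞⊞⊞∙∙∙??
????⊞⊞∙∙∙∙??
????⊞⊞∙∙∙∙??
????⊞⊞⊚∙∙∙??
????⊞⊞∙⊞⊞∙??
????⊞⊞∙⊞⊞???
????????????
????????????
????????????

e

????????????
????????????
???⊞⊞⊞∙∙∙???
???⊞⊞⊞∙∙∙???
???⊞⊞∙∙∙∙???
???⊞⊞∙∙∙∙???
???⊞⊞∙⊚∙∙???
???⊞⊞∙⊞⊞∙???
???⊞⊞∙⊞⊞∙???
????????????
????????????
????????????

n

????????????
????????????
????????????
???⊞⊞⊞∙∙∙???
???⊞⊞⊞∙∙∙???
???⊞⊞∙∙∙∙???
???⊞⊞∙⊚∙∙???
???⊞⊞∙∙∙∙???
???⊞⊞∙⊞⊞∙???
???⊞⊞∙⊞⊞∙???
????????????
????????????

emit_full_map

⊞⊞⊞∙∙∙
⊞⊞⊞∙∙∙
⊞⊞∙∙∙∙
⊞⊞∙⊚∙∙
⊞⊞∙∙∙∙
⊞⊞∙⊞⊞∙
⊞⊞∙⊞⊞∙

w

????????????
????????????
????????????
????⊞⊞⊞∙∙∙??
????⊞⊞⊞∙∙∙??
????⊞⊞∙∙∙∙??
????⊞⊞⊚∙∙∙??
????⊞⊞∙∙∙∙??
????⊞⊞∙⊞⊞∙??
????⊞⊞∙⊞⊞∙??
????????????
????????????

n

????????????
????????????
????????????
????????????
????⊞⊞⊞∙∙∙??
????⊞⊞⊞∙∙∙??
????⊞⊞⊚∙∙∙??
????⊞⊞∙∙∙∙??
????⊞⊞∙∙∙∙??
????⊞⊞∙⊞⊞∙??
????⊞⊞∙⊞⊞∙??
????????????

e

????????????
????????????
????????????
????????????
???⊞⊞⊞∙∙∙???
???⊞⊞⊞∙∙∙???
???⊞⊞∙⊚∙∙???
???⊞⊞∙∙∙∙???
???⊞⊞∙∙∙∙???
???⊞⊞∙⊞⊞∙???
???⊞⊞∙⊞⊞∙???
????????????

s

????????????
????????????
????????????
???⊞⊞⊞∙∙∙???
???⊞⊞⊞∙∙∙???
???⊞⊞∙∙∙∙???
???⊞⊞∙⊚∙∙???
???⊞⊞∙∙∙∙???
???⊞⊞∙⊞⊞∙???
???⊞⊞∙⊞⊞∙???
????????????
????????????

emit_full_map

⊞⊞⊞∙∙∙
⊞⊞⊞∙∙∙
⊞⊞∙∙∙∙
⊞⊞∙⊚∙∙
⊞⊞∙∙∙∙
⊞⊞∙⊞⊞∙
⊞⊞∙⊞⊞∙

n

????????????
????????????
????????????
????????????
???⊞⊞⊞∙∙∙???
???⊞⊞⊞∙∙∙???
???⊞⊞∙⊚∙∙???
???⊞⊞∙∙∙∙???
???⊞⊞∙∙∙∙???
???⊞⊞∙⊞⊞∙???
???⊞⊞∙⊞⊞∙???
????????????

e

???????????⊞
???????????⊞
???????????⊞
???????????⊞
??⊞⊞⊞∙∙∙∙??⊞
??⊞⊞⊞∙∙∙∙??⊞
??⊞⊞∙∙⊚∙∙??⊞
??⊞⊞∙∙∙∙∙??⊞
??⊞⊞∙∙∙∙∙??⊞
??⊞⊞∙⊞⊞∙???⊞
??⊞⊞∙⊞⊞∙???⊞
???????????⊞

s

???????????⊞
???????????⊞
???????????⊞
??⊞⊞⊞∙∙∙∙??⊞
??⊞⊞⊞∙∙∙∙??⊞
??⊞⊞∙∙∙∙∙??⊞
??⊞⊞∙∙⊚∙∙??⊞
??⊞⊞∙∙∙∙∙??⊞
??⊞⊞∙⊞⊞∙⊞??⊞
??⊞⊞∙⊞⊞∙???⊞
???????????⊞
???????????⊞

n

???????????⊞
???????????⊞
???????????⊞
???????????⊞
??⊞⊞⊞∙∙∙∙??⊞
??⊞⊞⊞∙∙∙∙??⊞
??⊞⊞∙∙⊚∙∙??⊞
??⊞⊞∙∙∙∙∙??⊞
??⊞⊞∙∙∙∙∙??⊞
??⊞⊞∙⊞⊞∙⊞??⊞
??⊞⊞∙⊞⊞∙???⊞
???????????⊞

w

????????????
????????????
????????????
????????????
???⊞⊞⊞∙∙∙∙??
???⊞⊞⊞∙∙∙∙??
???⊞⊞∙⊚∙∙∙??
???⊞⊞∙∙∙∙∙??
???⊞⊞∙∙∙∙∙??
???⊞⊞∙⊞⊞∙⊞??
???⊞⊞∙⊞⊞∙???
????????????

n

????????????
????????????
????????????
????????????
????⊞⊞∙∙∙???
???⊞⊞⊞∙∙∙∙??
???⊞⊞⊞⊚∙∙∙??
???⊞⊞∙∙∙∙∙??
???⊞⊞∙∙∙∙∙??
???⊞⊞∙∙∙∙∙??
???⊞⊞∙⊞⊞∙⊞??
???⊞⊞∙⊞⊞∙???

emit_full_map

?⊞⊞∙∙∙?
⊞⊞⊞∙∙∙∙
⊞⊞⊞⊚∙∙∙
⊞⊞∙∙∙∙∙
⊞⊞∙∙∙∙∙
⊞⊞∙∙∙∙∙
⊞⊞∙⊞⊞∙⊞
⊞⊞∙⊞⊞∙?

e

???????????⊞
???????????⊞
???????????⊞
???????????⊞
???⊞⊞∙∙∙∙??⊞
??⊞⊞⊞∙∙∙∙??⊞
??⊞⊞⊞∙⊚∙∙??⊞
??⊞⊞∙∙∙∙∙??⊞
??⊞⊞∙∙∙∙∙??⊞
??⊞⊞∙∙∙∙∙??⊞
??⊞⊞∙⊞⊞∙⊞??⊞
??⊞⊞∙⊞⊞∙???⊞

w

????????????
????????????
????????????
????????????
????⊞⊞∙∙∙∙??
???⊞⊞⊞∙∙∙∙??
???⊞⊞⊞⊚∙∙∙??
???⊞⊞∙∙∙∙∙??
???⊞⊞∙∙∙∙∙??
???⊞⊞∙∙∙∙∙??
???⊞⊞∙⊞⊞∙⊞??
???⊞⊞∙⊞⊞∙???

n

????????????
????????????
????????????
????????????
????⊞⊞⊞⊞⊞???
????⊞⊞∙∙∙∙??
???⊞⊞⊞⊚∙∙∙??
???⊞⊞⊞∙∙∙∙??
???⊞⊞∙∙∙∙∙??
???⊞⊞∙∙∙∙∙??
???⊞⊞∙∙∙∙∙??
???⊞⊞∙⊞⊞∙⊞??

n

????????????
????????????
????????????
????????????
????⊞⊞⊞⊞⊞???
????⊞⊞⊞⊞⊞???
????⊞⊞⊚∙∙∙??
???⊞⊞⊞∙∙∙∙??
???⊞⊞⊞∙∙∙∙??
???⊞⊞∙∙∙∙∙??
???⊞⊞∙∙∙∙∙??
???⊞⊞∙∙∙∙∙??

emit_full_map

?⊞⊞⊞⊞⊞?
?⊞⊞⊞⊞⊞?
?⊞⊞⊚∙∙∙
⊞⊞⊞∙∙∙∙
⊞⊞⊞∙∙∙∙
⊞⊞∙∙∙∙∙
⊞⊞∙∙∙∙∙
⊞⊞∙∙∙∙∙
⊞⊞∙⊞⊞∙⊞
⊞⊞∙⊞⊞∙?


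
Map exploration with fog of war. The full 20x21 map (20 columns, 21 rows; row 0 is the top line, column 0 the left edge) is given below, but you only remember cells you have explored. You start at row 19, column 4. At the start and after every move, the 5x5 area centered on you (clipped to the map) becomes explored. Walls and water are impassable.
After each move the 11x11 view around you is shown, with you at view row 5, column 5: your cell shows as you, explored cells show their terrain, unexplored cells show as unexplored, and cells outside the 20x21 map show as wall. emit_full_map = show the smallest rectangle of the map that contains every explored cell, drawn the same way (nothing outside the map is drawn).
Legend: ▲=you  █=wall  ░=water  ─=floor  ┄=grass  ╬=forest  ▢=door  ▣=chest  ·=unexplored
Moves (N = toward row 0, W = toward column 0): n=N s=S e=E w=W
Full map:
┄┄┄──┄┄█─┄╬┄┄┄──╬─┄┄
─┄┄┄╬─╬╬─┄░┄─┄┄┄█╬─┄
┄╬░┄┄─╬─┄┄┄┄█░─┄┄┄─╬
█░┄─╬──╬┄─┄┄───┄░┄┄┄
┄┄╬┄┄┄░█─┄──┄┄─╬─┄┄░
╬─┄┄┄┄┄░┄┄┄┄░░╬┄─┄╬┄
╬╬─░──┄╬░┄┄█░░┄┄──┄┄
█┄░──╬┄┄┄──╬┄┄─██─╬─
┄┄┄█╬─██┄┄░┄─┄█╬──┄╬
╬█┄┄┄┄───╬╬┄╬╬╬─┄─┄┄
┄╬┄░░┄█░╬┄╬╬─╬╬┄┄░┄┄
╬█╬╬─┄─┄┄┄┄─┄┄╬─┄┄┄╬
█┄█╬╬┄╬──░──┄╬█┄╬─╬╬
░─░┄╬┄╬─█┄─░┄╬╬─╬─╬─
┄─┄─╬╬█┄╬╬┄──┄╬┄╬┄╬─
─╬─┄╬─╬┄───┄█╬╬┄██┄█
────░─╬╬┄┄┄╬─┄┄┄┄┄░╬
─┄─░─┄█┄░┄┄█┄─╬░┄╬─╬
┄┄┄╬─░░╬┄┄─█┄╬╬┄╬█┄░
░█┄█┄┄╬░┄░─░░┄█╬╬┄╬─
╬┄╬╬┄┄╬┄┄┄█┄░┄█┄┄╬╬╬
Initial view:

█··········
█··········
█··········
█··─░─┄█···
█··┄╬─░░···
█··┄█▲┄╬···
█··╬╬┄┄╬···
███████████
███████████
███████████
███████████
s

█··········
█··········
█··─░─┄█···
█··┄╬─░░···
█··┄█┄┄╬···
█··╬╬▲┄╬···
███████████
███████████
███████████
███████████
███████████

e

···········
···········
··─░─┄█····
··┄╬─░░╬···
··┄█┄┄╬░···
··╬╬┄▲╬┄···
███████████
███████████
███████████
███████████
███████████

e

···········
···········
·─░─┄█·····
·┄╬─░░╬┄···
·┄█┄┄╬░┄···
·╬╬┄┄▲┄┄···
███████████
███████████
███████████
███████████
███████████

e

···········
···········
─░─┄█······
┄╬─░░╬┄┄···
┄█┄┄╬░┄░···
╬╬┄┄╬▲┄┄···
███████████
███████████
███████████
███████████
███████████

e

···········
···········
░─┄█·······
╬─░░╬┄┄─···
█┄┄╬░┄░─···
╬┄┄╬┄▲┄█···
███████████
███████████
███████████
███████████
███████████

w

···········
···········
─░─┄█······
┄╬─░░╬┄┄─··
┄█┄┄╬░┄░─··
╬╬┄┄╬▲┄┄█··
███████████
███████████
███████████
███████████
███████████

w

···········
···········
·─░─┄█·····
·┄╬─░░╬┄┄─·
·┄█┄┄╬░┄░─·
·╬╬┄┄▲┄┄┄█·
███████████
███████████
███████████
███████████
███████████

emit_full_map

─░─┄█····
┄╬─░░╬┄┄─
┄█┄┄╬░┄░─
╬╬┄┄▲┄┄┄█

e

···········
···········
─░─┄█······
┄╬─░░╬┄┄─··
┄█┄┄╬░┄░─··
╬╬┄┄╬▲┄┄█··
███████████
███████████
███████████
███████████
███████████

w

···········
···········
·─░─┄█·····
·┄╬─░░╬┄┄─·
·┄█┄┄╬░┄░─·
·╬╬┄┄▲┄┄┄█·
███████████
███████████
███████████
███████████
███████████

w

···········
···········
··─░─┄█····
··┄╬─░░╬┄┄─
··┄█┄┄╬░┄░─
··╬╬┄▲╬┄┄┄█
███████████
███████████
███████████
███████████
███████████


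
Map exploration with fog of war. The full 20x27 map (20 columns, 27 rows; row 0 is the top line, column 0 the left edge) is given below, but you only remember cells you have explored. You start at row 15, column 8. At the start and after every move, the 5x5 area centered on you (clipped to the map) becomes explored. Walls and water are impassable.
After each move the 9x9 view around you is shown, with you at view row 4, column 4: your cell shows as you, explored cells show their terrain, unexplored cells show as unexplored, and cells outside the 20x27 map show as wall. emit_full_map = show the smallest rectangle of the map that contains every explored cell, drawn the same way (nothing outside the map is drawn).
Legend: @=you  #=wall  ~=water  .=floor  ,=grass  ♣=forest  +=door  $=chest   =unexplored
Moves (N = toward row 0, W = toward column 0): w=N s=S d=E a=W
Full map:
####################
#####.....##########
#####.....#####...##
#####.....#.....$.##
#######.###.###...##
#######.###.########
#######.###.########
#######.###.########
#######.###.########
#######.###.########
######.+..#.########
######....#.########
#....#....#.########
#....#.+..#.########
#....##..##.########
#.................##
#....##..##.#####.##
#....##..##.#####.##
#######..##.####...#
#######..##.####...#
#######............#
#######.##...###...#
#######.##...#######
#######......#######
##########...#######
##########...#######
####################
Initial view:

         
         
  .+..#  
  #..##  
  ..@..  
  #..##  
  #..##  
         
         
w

         
         
  ....#  
  .+..#  
  #.@##  
  .....  
  #..##  
  #..##  
         

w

         
         
  ....#  
  ....#  
  .+@.#  
  #..##  
  .....  
  #..##  
  #..##  

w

         
         
  .+..#  
  ....#  
  ..@.#  
  .+..#  
  #..##  
  .....  
  #..##  

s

         
  .+..#  
  ....#  
  ....#  
  .+@.#  
  #..##  
  .....  
  #..##  
  #..##  

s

  .+..#  
  ....#  
  ....#  
  .+..#  
  #.@##  
  .....  
  #..##  
  #..##  
         

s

  ....#  
  ....#  
  .+..#  
  #..##  
  ..@..  
  #..##  
  #..##  
         
         

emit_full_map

.+..#
....#
....#
.+..#
#..##
..@..
#..##
#..##

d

 ....#   
 ....#   
 .+..#.  
 #..##.  
 ...@..  
 #..##.  
 #..##.  
         
         

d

....#    
....#    
.+..#.#  
#..##.#  
....@..  
#..##.#  
#..##.#  
         
         

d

...#     
...#     
+..#.##  
..##.##  
....@..  
..##.##  
..##.##  
         
         

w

+..#     
...#     
...#.##  
+..#.##  
..##@##  
.......  
..##.##  
..##.##  
         

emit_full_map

.+..#   
....#   
....#.##
.+..#.##
#..##@##
........
#..##.##
#..##.##

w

         
+..#     
...#.##  
...#.##  
+..#@##  
..##.##  
.......  
..##.##  
..##.##  

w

         
         
+..#.##  
...#.##  
...#@##  
+..#.##  
..##.##  
.......  
..##.##  

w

         
         
  ##.##  
+..#.##  
...#@##  
...#.##  
+..#.##  
..##.##  
.......  

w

         
         
  ##.##  
  ##.##  
+..#@##  
...#.##  
...#.##  
+..#.##  
..##.##  

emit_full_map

   ##.##
   ##.##
.+..#@##
....#.##
....#.##
.+..#.##
#..##.##
........
#..##.##
#..##.##

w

         
         
  ##.##  
  ##.##  
  ##@##  
+..#.##  
...#.##  
...#.##  
+..#.##  

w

         
         
  ##.##  
  ##.##  
  ##@##  
  ##.##  
+..#.##  
...#.##  
...#.##  

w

         
         
  ##.##  
  ##.##  
  ##@##  
  ##.##  
  ##.##  
+..#.##  
...#.##  

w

         
         
  ##.##  
  ##.##  
  ##@##  
  ##.##  
  ##.##  
  ##.##  
+..#.##  

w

         
         
  .#...  
  ##.##  
  ##@##  
  ##.##  
  ##.##  
  ##.##  
  ##.##  

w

         
         
  .####  
  .#...  
  ##@##  
  ##.##  
  ##.##  
  ##.##  
  ##.##  

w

#########
         
  .####  
  .####  
  .#@..  
  ##.##  
  ##.##  
  ##.##  
  ##.##  

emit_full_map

   .####
   .####
   .#@..
   ##.##
   ##.##
   ##.##
   ##.##
   ##.##
   ##.##
.+..#.##
....#.##
....#.##
.+..#.##
#..##.##
........
#..##.##
#..##.##

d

#########
         
 .#####  
 .#####  
 .#.@..  
 ##.###  
 ##.###  
 ##.##   
 ##.##   

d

#########
         
.######  
.#####.  
.#..@..  
##.###.  
##.####  
##.##    
##.##    

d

#########
         
#######  
#####..  
#...@.$  
#.###..  
#.#####  
#.##     
#.##     

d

#########
         
#######  
####...  
....@$.  
.###...  
.######  
.##      
.##      

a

#########
         
######## 
#####... 
#...@.$. 
#.###... 
#.###### 
#.##     
#.##     

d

#########
         
#######  
####...  
....@$.  
.###...  
.######  
.##      
.##      

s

         
#######  
####...  
.....$.  
.###@..  
.######  
.######  
.##      
.##      

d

        #
######  #
###...# #
....$.# #
###.@.# #
####### #
####### #
##      #
##      #

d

       ##
#####  ##
##...####
...$.####
##..@####
#########
#########
#      ##
#      ##

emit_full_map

   .########  
   .#####...##
   .#.....$.##
   ##.###..@##
   ##.########
   ##.########
   ##.##      
   ##.##      
   ##.##      
.+..#.##      
....#.##      
....#.##      
.+..#.##      
#..##.##      
........      
#..##.##      
#..##.##      


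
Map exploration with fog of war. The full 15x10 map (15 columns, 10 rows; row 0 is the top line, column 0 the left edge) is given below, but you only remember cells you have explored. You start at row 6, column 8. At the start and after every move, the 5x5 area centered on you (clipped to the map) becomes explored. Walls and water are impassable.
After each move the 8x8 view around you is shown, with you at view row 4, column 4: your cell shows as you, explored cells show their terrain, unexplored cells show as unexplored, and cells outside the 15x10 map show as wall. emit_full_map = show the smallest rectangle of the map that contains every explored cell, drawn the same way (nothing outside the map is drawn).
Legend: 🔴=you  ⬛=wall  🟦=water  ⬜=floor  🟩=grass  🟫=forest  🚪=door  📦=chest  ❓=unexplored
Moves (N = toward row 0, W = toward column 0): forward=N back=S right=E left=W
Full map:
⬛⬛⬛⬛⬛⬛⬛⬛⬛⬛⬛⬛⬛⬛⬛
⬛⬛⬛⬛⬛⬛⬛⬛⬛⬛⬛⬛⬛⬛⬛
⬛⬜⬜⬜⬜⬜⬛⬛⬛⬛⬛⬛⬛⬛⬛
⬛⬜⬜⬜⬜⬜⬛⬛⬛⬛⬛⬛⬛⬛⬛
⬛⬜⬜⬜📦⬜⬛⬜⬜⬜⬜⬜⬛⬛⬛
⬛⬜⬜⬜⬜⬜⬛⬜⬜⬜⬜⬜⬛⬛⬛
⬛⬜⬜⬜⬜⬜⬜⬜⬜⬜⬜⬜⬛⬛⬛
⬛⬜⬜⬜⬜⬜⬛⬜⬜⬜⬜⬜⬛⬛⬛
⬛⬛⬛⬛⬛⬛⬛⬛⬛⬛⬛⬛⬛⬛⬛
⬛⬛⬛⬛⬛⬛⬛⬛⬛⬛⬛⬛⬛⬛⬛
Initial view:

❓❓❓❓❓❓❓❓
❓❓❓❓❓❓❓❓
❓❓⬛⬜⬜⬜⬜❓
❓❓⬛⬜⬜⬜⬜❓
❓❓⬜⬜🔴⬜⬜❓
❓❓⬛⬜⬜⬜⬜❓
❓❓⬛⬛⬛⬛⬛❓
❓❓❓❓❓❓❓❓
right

❓❓❓❓❓❓❓❓
❓❓❓❓❓❓❓❓
❓⬛⬜⬜⬜⬜⬜❓
❓⬛⬜⬜⬜⬜⬜❓
❓⬜⬜⬜🔴⬜⬜❓
❓⬛⬜⬜⬜⬜⬜❓
❓⬛⬛⬛⬛⬛⬛❓
❓❓❓❓❓❓❓❓

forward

❓❓❓❓❓❓❓❓
❓❓❓❓❓❓❓❓
❓❓⬛⬛⬛⬛⬛❓
❓⬛⬜⬜⬜⬜⬜❓
❓⬛⬜⬜🔴⬜⬜❓
❓⬜⬜⬜⬜⬜⬜❓
❓⬛⬜⬜⬜⬜⬜❓
❓⬛⬛⬛⬛⬛⬛❓

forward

❓❓❓❓❓❓❓❓
❓❓❓❓❓❓❓❓
❓❓⬛⬛⬛⬛⬛❓
❓❓⬛⬛⬛⬛⬛❓
❓⬛⬜⬜🔴⬜⬜❓
❓⬛⬜⬜⬜⬜⬜❓
❓⬜⬜⬜⬜⬜⬜❓
❓⬛⬜⬜⬜⬜⬜❓

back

❓❓❓❓❓❓❓❓
❓❓⬛⬛⬛⬛⬛❓
❓❓⬛⬛⬛⬛⬛❓
❓⬛⬜⬜⬜⬜⬜❓
❓⬛⬜⬜🔴⬜⬜❓
❓⬜⬜⬜⬜⬜⬜❓
❓⬛⬜⬜⬜⬜⬜❓
❓⬛⬛⬛⬛⬛⬛❓

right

❓❓❓❓❓❓❓❓
❓⬛⬛⬛⬛⬛❓❓
❓⬛⬛⬛⬛⬛⬛❓
⬛⬜⬜⬜⬜⬜⬛❓
⬛⬜⬜⬜🔴⬜⬛❓
⬜⬜⬜⬜⬜⬜⬛❓
⬛⬜⬜⬜⬜⬜⬛❓
⬛⬛⬛⬛⬛⬛❓❓

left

❓❓❓❓❓❓❓❓
❓❓⬛⬛⬛⬛⬛❓
❓❓⬛⬛⬛⬛⬛⬛
❓⬛⬜⬜⬜⬜⬜⬛
❓⬛⬜⬜🔴⬜⬜⬛
❓⬜⬜⬜⬜⬜⬜⬛
❓⬛⬜⬜⬜⬜⬜⬛
❓⬛⬛⬛⬛⬛⬛❓

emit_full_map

❓⬛⬛⬛⬛⬛❓
❓⬛⬛⬛⬛⬛⬛
⬛⬜⬜⬜⬜⬜⬛
⬛⬜⬜🔴⬜⬜⬛
⬜⬜⬜⬜⬜⬜⬛
⬛⬜⬜⬜⬜⬜⬛
⬛⬛⬛⬛⬛⬛❓

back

❓❓⬛⬛⬛⬛⬛❓
❓❓⬛⬛⬛⬛⬛⬛
❓⬛⬜⬜⬜⬜⬜⬛
❓⬛⬜⬜⬜⬜⬜⬛
❓⬜⬜⬜🔴⬜⬜⬛
❓⬛⬜⬜⬜⬜⬜⬛
❓⬛⬛⬛⬛⬛⬛❓
❓❓❓❓❓❓❓❓

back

❓❓⬛⬛⬛⬛⬛⬛
❓⬛⬜⬜⬜⬜⬜⬛
❓⬛⬜⬜⬜⬜⬜⬛
❓⬜⬜⬜⬜⬜⬜⬛
❓⬛⬜⬜🔴⬜⬜⬛
❓⬛⬛⬛⬛⬛⬛❓
❓❓⬛⬛⬛⬛⬛❓
⬛⬛⬛⬛⬛⬛⬛⬛

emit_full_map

❓⬛⬛⬛⬛⬛❓
❓⬛⬛⬛⬛⬛⬛
⬛⬜⬜⬜⬜⬜⬛
⬛⬜⬜⬜⬜⬜⬛
⬜⬜⬜⬜⬜⬜⬛
⬛⬜⬜🔴⬜⬜⬛
⬛⬛⬛⬛⬛⬛❓
❓⬛⬛⬛⬛⬛❓


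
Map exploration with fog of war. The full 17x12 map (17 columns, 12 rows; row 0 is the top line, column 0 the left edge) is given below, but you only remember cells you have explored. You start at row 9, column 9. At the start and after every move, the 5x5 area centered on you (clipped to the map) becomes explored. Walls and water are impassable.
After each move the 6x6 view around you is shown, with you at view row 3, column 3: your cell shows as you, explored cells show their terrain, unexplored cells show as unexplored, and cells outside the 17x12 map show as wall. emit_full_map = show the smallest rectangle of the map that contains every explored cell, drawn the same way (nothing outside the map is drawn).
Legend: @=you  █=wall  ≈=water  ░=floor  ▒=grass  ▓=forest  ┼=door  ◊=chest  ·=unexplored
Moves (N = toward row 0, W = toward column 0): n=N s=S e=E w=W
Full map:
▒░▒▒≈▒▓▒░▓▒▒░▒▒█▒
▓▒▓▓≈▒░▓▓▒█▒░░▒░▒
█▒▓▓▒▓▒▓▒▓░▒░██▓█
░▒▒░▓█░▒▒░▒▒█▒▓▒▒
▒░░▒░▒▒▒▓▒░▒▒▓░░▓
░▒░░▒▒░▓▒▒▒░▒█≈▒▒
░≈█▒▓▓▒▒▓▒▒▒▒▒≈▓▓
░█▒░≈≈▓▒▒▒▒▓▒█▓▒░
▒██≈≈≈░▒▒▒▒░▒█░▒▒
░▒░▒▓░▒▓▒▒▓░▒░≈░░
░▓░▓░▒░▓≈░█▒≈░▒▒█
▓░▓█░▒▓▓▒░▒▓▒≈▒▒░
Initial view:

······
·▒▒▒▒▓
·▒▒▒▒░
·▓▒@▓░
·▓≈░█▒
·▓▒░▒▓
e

······
▒▒▒▒▓▒
▒▒▒▒░▒
▓▒▒@░▒
▓≈░█▒≈
▓▒░▒▓▒

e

······
▒▒▒▓▒█
▒▒▒░▒█
▒▒▓@▒░
≈░█▒≈░
▒░▒▓▒≈

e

······
▒▒▓▒█▓
▒▒░▒█░
▒▓░@░≈
░█▒≈░▒
░▒▓▒≈▒

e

······
▒▓▒█▓▒
▒░▒█░▒
▓░▒@≈░
█▒≈░▒▒
▒▓▒≈▒▒

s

▒▓▒█▓▒
▒░▒█░▒
▓░▒░≈░
█▒≈@▒▒
▒▓▒≈▒▒
██████

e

▓▒█▓▒·
░▒█░▒▒
░▒░≈░░
▒≈░@▒█
▓▒≈▒▒░
██████

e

▒█▓▒·█
▒█░▒▒█
▒░≈░░█
≈░▒@██
▒≈▒▒░█
██████

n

·····█
▒█▓▒░█
▒█░▒▒█
▒░≈@░█
≈░▒▒██
▒≈▒▒░█

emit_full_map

▒▒▒▒▓▒█▓▒░
▒▒▒▒░▒█░▒▒
▓▒▒▓░▒░≈@░
▓≈░█▒≈░▒▒█
▓▒░▒▓▒≈▒▒░

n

·····█
·▒≈▓▓█
▒█▓▒░█
▒█░@▒█
▒░≈░░█
≈░▒▒██

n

·····█
·█≈▒▒█
·▒≈▓▓█
▒█▓@░█
▒█░▒▒█
▒░≈░░█

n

·····█
·▓░░▓█
·█≈▒▒█
·▒≈@▓█
▒█▓▒░█
▒█░▒▒█

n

·····█
·▒▓▒▒█
·▓░░▓█
·█≈@▒█
·▒≈▓▓█
▒█▓▒░█

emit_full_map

······▒▓▒▒
······▓░░▓
······█≈@▒
······▒≈▓▓
▒▒▒▒▓▒█▓▒░
▒▒▒▒░▒█░▒▒
▓▒▒▓░▒░≈░░
▓≈░█▒≈░▒▒█
▓▒░▒▓▒≈▒▒░
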